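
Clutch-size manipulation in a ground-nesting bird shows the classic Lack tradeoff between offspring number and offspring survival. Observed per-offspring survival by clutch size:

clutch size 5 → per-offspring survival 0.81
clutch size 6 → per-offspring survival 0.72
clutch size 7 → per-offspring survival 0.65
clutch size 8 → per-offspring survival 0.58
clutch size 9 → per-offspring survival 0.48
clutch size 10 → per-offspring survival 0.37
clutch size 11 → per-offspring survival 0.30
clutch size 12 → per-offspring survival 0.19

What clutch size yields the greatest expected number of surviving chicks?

Expected surviving chicks = c × s(c):
  c=5: 5 × 0.81 = 4.050
  c=6: 6 × 0.72 = 4.320
  c=7: 7 × 0.65 = 4.550
  c=8: 8 × 0.58 = 4.640
  c=9: 9 × 0.48 = 4.320
  c=10: 10 × 0.37 = 3.700
  c=11: 11 × 0.30 = 3.300
  c=12: 12 × 0.19 = 2.280
Maximum at c = 8 (4.640 surviving chicks).

8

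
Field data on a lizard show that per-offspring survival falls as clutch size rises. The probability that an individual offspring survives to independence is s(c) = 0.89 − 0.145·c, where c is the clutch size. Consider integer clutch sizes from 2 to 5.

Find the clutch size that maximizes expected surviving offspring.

Expected surviving offspring = c × s(c):
  c=2: 2 × 0.600 = 1.200
  c=3: 3 × 0.455 = 1.365
  c=4: 4 × 0.310 = 1.240
  c=5: 5 × 0.165 = 0.825
Maximum at c = 3 (1.365 surviving offspring).

3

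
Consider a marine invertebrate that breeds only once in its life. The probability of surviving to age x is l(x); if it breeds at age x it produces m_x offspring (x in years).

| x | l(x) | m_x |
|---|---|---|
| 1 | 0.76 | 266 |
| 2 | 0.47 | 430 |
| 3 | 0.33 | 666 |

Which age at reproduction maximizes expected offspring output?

Expected offspring if breeding at age x = l(x) × m_x:
  age 1: 0.76 × 266 = 202.160
  age 2: 0.47 × 430 = 202.100
  age 3: 0.33 × 666 = 219.780
Maximum at age 3 (219.780).

3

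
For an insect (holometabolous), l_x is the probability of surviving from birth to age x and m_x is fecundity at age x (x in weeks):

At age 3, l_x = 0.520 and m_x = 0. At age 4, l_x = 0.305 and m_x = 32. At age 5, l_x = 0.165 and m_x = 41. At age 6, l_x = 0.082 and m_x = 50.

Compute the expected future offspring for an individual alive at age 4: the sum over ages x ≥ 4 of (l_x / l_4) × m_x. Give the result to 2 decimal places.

l_4 = 0.305. Conditional survival from age 4 to x is l_x / l_4.
  x=4: (0.305/0.305) × 32 = 32.0000
  x=5: (0.165/0.305) × 41 = 22.1803
  x=6: (0.082/0.305) × 50 = 13.4426
Sum = 32.0000 + 22.1803 + 13.4426 = 67.6230

67.62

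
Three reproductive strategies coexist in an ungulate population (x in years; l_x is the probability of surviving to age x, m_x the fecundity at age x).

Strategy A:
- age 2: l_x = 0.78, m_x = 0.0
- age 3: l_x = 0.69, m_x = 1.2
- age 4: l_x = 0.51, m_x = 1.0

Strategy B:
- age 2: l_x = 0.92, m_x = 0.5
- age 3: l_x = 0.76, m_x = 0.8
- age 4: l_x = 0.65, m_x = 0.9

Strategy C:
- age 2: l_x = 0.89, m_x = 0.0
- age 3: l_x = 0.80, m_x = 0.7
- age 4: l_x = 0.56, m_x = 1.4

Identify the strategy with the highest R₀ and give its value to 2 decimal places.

Strategy A: R₀ = 0.78×0.0 + 0.69×1.2 + 0.51×1.0 = 1.3380
Strategy B: R₀ = 0.92×0.5 + 0.76×0.8 + 0.65×0.9 = 1.6530
Strategy C: R₀ = 0.89×0.0 + 0.80×0.7 + 0.56×1.4 = 1.3440
Highest R₀: strategy B with 1.6530.

1.65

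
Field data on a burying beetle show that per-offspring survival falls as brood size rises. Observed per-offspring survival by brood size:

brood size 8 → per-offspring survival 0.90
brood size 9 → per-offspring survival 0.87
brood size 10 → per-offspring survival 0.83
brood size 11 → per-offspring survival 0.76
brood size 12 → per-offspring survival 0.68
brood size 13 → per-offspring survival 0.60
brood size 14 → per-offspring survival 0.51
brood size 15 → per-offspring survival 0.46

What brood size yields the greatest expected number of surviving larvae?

Expected surviving larvae = c × s(c):
  c=8: 8 × 0.90 = 7.200
  c=9: 9 × 0.87 = 7.830
  c=10: 10 × 0.83 = 8.300
  c=11: 11 × 0.76 = 8.360
  c=12: 12 × 0.68 = 8.160
  c=13: 13 × 0.60 = 7.800
  c=14: 14 × 0.51 = 7.140
  c=15: 15 × 0.46 = 6.900
Maximum at c = 11 (8.360 surviving larvae).

11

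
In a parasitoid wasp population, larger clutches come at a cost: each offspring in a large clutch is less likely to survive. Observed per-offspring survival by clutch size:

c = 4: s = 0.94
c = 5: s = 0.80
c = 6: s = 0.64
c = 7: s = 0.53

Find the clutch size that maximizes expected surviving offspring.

5

Expected surviving offspring = c × s(c):
  c=4: 4 × 0.94 = 3.760
  c=5: 5 × 0.80 = 4.000
  c=6: 6 × 0.64 = 3.840
  c=7: 7 × 0.53 = 3.710
Maximum at c = 5 (4.000 surviving offspring).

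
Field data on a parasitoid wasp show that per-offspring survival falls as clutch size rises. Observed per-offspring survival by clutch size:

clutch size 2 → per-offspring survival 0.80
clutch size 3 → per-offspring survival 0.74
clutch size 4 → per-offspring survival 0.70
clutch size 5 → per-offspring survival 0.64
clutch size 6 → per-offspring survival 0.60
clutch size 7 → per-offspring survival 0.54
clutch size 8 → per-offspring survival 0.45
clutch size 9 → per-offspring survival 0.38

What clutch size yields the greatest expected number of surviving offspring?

Expected surviving offspring = c × s(c):
  c=2: 2 × 0.80 = 1.600
  c=3: 3 × 0.74 = 2.220
  c=4: 4 × 0.70 = 2.800
  c=5: 5 × 0.64 = 3.200
  c=6: 6 × 0.60 = 3.600
  c=7: 7 × 0.54 = 3.780
  c=8: 8 × 0.45 = 3.600
  c=9: 9 × 0.38 = 3.420
Maximum at c = 7 (3.780 surviving offspring).

7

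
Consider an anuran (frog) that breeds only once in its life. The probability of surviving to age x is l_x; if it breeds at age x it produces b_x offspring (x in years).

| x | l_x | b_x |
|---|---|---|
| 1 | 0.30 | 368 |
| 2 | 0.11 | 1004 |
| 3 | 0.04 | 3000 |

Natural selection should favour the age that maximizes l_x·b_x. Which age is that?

3

Expected offspring if breeding at age x = l_x × b_x:
  age 1: 0.30 × 368 = 110.400
  age 2: 0.11 × 1004 = 110.440
  age 3: 0.04 × 3000 = 120.000
Maximum at age 3 (120.000).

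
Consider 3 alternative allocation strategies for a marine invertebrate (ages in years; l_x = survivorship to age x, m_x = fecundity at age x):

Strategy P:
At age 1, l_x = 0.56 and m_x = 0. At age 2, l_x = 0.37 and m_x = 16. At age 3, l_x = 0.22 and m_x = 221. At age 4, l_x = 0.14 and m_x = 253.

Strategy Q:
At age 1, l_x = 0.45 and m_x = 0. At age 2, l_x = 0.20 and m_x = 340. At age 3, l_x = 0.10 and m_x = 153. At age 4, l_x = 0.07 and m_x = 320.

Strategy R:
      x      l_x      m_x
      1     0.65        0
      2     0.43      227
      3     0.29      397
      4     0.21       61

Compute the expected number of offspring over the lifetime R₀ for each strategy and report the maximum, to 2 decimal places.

225.55

Strategy P: R₀ = 0.56×0 + 0.37×16 + 0.22×221 + 0.14×253 = 89.9600
Strategy Q: R₀ = 0.45×0 + 0.20×340 + 0.10×153 + 0.07×320 = 105.7000
Strategy R: R₀ = 0.65×0 + 0.43×227 + 0.29×397 + 0.21×61 = 225.5500
Highest R₀: strategy R with 225.5500.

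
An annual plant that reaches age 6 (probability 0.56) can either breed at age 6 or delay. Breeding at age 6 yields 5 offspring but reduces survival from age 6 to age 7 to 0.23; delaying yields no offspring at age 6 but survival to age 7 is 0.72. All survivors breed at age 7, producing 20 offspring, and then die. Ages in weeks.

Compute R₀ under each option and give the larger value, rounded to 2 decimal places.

breed at age 6: R₀ = 0.56 × (5 + 0.23 × 20) = 0.56 × 9.6000 = 5.3760
delay to age 7: R₀ = 0.56 × (0.72 × 20) = 0.56 × 14.4000 = 8.0640
Higher: delay to age 7 (8.0640).

8.06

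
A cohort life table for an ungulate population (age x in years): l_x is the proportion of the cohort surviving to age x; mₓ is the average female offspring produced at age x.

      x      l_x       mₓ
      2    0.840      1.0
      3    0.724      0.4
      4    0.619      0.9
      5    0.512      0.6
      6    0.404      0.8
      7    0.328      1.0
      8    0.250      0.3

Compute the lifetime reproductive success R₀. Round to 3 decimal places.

R₀ = Σ l_x mₓ:
  age 2: 0.840 × 1.0 = 0.8400
  age 3: 0.724 × 0.4 = 0.2896
  age 4: 0.619 × 0.9 = 0.5571
  age 5: 0.512 × 0.6 = 0.3072
  age 6: 0.404 × 0.8 = 0.3232
  age 7: 0.328 × 1.0 = 0.3280
  age 8: 0.250 × 0.3 = 0.0750
R₀ = 0.8400 + 0.2896 + 0.5571 + 0.3072 + 0.3232 + 0.3280 + 0.0750 = 2.7201

2.720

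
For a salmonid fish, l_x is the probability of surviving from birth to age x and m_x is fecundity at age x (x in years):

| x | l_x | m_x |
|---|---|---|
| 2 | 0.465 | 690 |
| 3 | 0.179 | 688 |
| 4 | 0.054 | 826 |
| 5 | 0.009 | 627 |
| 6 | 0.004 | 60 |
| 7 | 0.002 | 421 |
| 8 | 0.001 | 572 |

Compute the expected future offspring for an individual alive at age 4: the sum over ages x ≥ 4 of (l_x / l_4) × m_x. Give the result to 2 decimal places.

961.13

l_4 = 0.054. Conditional survival from age 4 to x is l_x / l_4.
  x=4: (0.054/0.054) × 826 = 826.0000
  x=5: (0.009/0.054) × 627 = 104.5000
  x=6: (0.004/0.054) × 60 = 4.4444
  x=7: (0.002/0.054) × 421 = 15.5926
  x=8: (0.001/0.054) × 572 = 10.5926
Sum = 826.0000 + 104.5000 + 4.4444 + 15.5926 + 10.5926 = 961.1296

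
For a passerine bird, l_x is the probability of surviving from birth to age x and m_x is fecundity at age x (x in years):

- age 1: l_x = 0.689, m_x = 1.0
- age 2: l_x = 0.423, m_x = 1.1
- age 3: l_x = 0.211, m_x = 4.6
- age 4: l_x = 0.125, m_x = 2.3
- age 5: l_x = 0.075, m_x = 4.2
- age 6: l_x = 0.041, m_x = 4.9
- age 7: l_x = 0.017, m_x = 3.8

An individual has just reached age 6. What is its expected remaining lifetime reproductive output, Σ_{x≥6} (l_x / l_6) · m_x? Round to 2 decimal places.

6.48

l_6 = 0.041. Conditional survival from age 6 to x is l_x / l_6.
  x=6: (0.041/0.041) × 4.9 = 4.9000
  x=7: (0.017/0.041) × 3.8 = 1.5756
Sum = 4.9000 + 1.5756 = 6.4756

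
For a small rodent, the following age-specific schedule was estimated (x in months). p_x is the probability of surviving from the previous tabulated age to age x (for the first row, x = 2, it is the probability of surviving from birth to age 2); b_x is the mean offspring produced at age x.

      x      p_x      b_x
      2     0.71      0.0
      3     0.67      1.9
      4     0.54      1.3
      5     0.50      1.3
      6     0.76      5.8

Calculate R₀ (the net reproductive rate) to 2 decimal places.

Survivorship from birth: l_x = p_2·p_3·…·p_x.
  l_2 = 0.71000
  l_3 = 0.47570
  l_4 = 0.25688
  l_5 = 0.12844
  l_6 = 0.09761
R₀ = Σ l_x b_x:
  age 2: 0.71000 × 0.0 = 0.0000
  age 3: 0.47570 × 1.9 = 0.9038
  age 4: 0.25688 × 1.3 = 0.3339
  age 5: 0.12844 × 1.3 = 0.1670
  age 6: 0.09761 × 5.8 = 0.5661
R₀ = 0.0000 + 0.9038 + 0.3339 + 0.1670 + 0.5661 = 1.9709

1.97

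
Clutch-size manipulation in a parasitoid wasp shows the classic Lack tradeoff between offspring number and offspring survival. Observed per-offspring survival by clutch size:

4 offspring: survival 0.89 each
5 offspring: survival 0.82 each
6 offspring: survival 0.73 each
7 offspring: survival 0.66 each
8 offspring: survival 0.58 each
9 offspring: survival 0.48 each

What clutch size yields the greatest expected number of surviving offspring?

8

Expected surviving offspring = c × s(c):
  c=4: 4 × 0.89 = 3.560
  c=5: 5 × 0.82 = 4.100
  c=6: 6 × 0.73 = 4.380
  c=7: 7 × 0.66 = 4.620
  c=8: 8 × 0.58 = 4.640
  c=9: 9 × 0.48 = 4.320
Maximum at c = 8 (4.640 surviving offspring).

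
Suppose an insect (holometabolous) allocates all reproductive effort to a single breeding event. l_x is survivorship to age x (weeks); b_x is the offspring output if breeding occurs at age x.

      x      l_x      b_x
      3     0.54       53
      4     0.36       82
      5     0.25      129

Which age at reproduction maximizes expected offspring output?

Expected offspring if breeding at age x = l_x × b_x:
  age 3: 0.54 × 53 = 28.620
  age 4: 0.36 × 82 = 29.520
  age 5: 0.25 × 129 = 32.250
Maximum at age 5 (32.250).

5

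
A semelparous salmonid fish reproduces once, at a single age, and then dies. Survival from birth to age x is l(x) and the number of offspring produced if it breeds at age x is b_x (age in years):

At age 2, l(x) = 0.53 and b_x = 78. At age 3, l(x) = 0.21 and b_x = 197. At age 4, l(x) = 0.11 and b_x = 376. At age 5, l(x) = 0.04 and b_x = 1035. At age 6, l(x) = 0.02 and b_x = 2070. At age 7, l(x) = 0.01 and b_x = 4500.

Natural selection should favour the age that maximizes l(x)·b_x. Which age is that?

Expected offspring if breeding at age x = l(x) × b_x:
  age 2: 0.53 × 78 = 41.340
  age 3: 0.21 × 197 = 41.370
  age 4: 0.11 × 376 = 41.360
  age 5: 0.04 × 1035 = 41.400
  age 6: 0.02 × 2070 = 41.400
  age 7: 0.01 × 4500 = 45.000
Maximum at age 7 (45.000).

7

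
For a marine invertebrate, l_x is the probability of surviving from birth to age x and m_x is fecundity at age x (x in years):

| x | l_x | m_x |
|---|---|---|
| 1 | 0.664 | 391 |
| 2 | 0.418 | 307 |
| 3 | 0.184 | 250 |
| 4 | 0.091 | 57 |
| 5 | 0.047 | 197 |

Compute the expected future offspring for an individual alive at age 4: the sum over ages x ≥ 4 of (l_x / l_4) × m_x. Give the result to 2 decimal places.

l_4 = 0.091. Conditional survival from age 4 to x is l_x / l_4.
  x=4: (0.091/0.091) × 57 = 57.0000
  x=5: (0.047/0.091) × 197 = 101.7473
Sum = 57.0000 + 101.7473 = 158.7473

158.75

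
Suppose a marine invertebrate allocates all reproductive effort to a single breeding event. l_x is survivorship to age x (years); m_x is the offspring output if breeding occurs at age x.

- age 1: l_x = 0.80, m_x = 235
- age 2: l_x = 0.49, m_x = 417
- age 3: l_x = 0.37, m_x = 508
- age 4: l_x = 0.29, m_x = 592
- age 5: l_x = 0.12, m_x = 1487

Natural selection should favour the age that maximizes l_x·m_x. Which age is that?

Expected offspring if breeding at age x = l_x × m_x:
  age 1: 0.80 × 235 = 188.000
  age 2: 0.49 × 417 = 204.330
  age 3: 0.37 × 508 = 187.960
  age 4: 0.29 × 592 = 171.680
  age 5: 0.12 × 1487 = 178.440
Maximum at age 2 (204.330).

2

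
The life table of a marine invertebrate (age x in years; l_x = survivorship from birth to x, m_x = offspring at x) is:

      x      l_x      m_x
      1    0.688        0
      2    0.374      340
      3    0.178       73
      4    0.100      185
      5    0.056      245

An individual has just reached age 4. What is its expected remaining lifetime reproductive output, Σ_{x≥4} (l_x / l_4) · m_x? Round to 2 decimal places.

l_4 = 0.100. Conditional survival from age 4 to x is l_x / l_4.
  x=4: (0.100/0.100) × 185 = 185.0000
  x=5: (0.056/0.100) × 245 = 137.2000
Sum = 185.0000 + 137.2000 = 322.2000

322.20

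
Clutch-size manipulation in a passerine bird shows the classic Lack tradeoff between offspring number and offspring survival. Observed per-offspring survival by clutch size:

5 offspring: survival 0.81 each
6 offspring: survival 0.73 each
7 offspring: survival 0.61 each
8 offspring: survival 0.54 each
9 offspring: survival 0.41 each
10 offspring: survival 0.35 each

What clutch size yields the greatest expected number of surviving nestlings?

Expected surviving nestlings = c × s(c):
  c=5: 5 × 0.81 = 4.050
  c=6: 6 × 0.73 = 4.380
  c=7: 7 × 0.61 = 4.270
  c=8: 8 × 0.54 = 4.320
  c=9: 9 × 0.41 = 3.690
  c=10: 10 × 0.35 = 3.500
Maximum at c = 6 (4.380 surviving nestlings).

6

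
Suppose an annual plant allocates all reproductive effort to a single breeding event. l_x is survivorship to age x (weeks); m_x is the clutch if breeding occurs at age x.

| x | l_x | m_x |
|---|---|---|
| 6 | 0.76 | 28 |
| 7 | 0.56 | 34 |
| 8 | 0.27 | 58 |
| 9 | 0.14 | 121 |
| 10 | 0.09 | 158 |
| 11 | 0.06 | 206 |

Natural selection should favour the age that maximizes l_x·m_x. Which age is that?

Expected offspring if breeding at age x = l_x × m_x:
  age 6: 0.76 × 28 = 21.280
  age 7: 0.56 × 34 = 19.040
  age 8: 0.27 × 58 = 15.660
  age 9: 0.14 × 121 = 16.940
  age 10: 0.09 × 158 = 14.220
  age 11: 0.06 × 206 = 12.360
Maximum at age 6 (21.280).

6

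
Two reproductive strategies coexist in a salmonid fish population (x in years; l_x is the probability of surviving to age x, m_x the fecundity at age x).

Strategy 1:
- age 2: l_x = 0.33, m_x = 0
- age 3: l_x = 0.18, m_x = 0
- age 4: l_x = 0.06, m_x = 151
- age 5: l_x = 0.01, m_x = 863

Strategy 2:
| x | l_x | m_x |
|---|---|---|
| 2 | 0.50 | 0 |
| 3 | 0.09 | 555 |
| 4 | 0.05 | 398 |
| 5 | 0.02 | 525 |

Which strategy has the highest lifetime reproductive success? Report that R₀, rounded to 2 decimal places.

Strategy 1: R₀ = 0.33×0 + 0.18×0 + 0.06×151 + 0.01×863 = 17.6900
Strategy 2: R₀ = 0.50×0 + 0.09×555 + 0.05×398 + 0.02×525 = 80.3500
Highest R₀: strategy 2 with 80.3500.

80.35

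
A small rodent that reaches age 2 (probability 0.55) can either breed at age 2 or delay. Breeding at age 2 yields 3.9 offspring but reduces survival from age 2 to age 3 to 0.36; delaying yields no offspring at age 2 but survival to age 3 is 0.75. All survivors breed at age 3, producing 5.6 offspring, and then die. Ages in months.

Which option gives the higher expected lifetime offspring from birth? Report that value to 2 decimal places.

breed at age 2: R₀ = 0.55 × (3.9 + 0.36 × 5.6) = 0.55 × 5.9160 = 3.2538
delay to age 3: R₀ = 0.55 × (0.75 × 5.6) = 0.55 × 4.2000 = 2.3100
Higher: breed at age 2 (3.2538).

3.25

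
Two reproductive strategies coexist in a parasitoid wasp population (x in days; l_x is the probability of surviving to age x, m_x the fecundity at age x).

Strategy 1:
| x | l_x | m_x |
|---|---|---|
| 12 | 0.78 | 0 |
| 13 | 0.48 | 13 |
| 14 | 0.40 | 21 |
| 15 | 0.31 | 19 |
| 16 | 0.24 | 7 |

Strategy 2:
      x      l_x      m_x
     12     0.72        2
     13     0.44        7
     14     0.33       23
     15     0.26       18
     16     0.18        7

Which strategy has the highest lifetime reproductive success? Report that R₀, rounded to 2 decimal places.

Strategy 1: R₀ = 0.78×0 + 0.48×13 + 0.40×21 + 0.31×19 + 0.24×7 = 22.2100
Strategy 2: R₀ = 0.72×2 + 0.44×7 + 0.33×23 + 0.26×18 + 0.18×7 = 18.0500
Highest R₀: strategy 1 with 22.2100.

22.21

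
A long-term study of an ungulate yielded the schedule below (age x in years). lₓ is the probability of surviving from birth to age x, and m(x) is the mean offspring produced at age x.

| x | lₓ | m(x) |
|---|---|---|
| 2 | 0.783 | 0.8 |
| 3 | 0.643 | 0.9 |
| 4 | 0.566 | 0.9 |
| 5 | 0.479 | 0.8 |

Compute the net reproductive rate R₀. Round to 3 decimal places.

2.098

R₀ = Σ lₓ m(x):
  age 2: 0.783 × 0.8 = 0.6264
  age 3: 0.643 × 0.9 = 0.5787
  age 4: 0.566 × 0.9 = 0.5094
  age 5: 0.479 × 0.8 = 0.3832
R₀ = 0.6264 + 0.5787 + 0.5094 + 0.3832 = 2.0977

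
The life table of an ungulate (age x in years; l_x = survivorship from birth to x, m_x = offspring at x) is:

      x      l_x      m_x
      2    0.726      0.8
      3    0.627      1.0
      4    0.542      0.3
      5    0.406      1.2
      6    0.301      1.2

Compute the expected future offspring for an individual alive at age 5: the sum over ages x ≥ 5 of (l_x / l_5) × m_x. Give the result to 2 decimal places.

2.09

l_5 = 0.406. Conditional survival from age 5 to x is l_x / l_5.
  x=5: (0.406/0.406) × 1.2 = 1.2000
  x=6: (0.301/0.406) × 1.2 = 0.8897
Sum = 1.2000 + 0.8897 = 2.0897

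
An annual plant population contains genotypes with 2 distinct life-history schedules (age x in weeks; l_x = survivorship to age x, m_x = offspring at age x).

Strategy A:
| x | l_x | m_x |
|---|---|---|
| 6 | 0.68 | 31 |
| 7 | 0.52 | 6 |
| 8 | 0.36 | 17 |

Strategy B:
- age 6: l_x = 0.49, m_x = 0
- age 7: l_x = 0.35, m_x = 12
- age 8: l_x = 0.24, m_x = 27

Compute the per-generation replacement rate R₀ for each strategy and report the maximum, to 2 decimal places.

30.32

Strategy A: R₀ = 0.68×31 + 0.52×6 + 0.36×17 = 30.3200
Strategy B: R₀ = 0.49×0 + 0.35×12 + 0.24×27 = 10.6800
Highest R₀: strategy A with 30.3200.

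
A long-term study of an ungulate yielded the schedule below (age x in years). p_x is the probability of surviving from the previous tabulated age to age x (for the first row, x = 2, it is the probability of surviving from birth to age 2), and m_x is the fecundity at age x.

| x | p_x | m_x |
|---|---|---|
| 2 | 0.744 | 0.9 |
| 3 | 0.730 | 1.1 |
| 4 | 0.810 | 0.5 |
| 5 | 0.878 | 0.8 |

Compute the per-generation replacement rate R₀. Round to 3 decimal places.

1.796

Survivorship from birth: l_x = p_2·p_3·…·p_x.
  l_2 = 0.74400
  l_3 = 0.54312
  l_4 = 0.43993
  l_5 = 0.38626
R₀ = Σ l_x m_x:
  age 2: 0.74400 × 0.9 = 0.6696
  age 3: 0.54312 × 1.1 = 0.5974
  age 4: 0.43993 × 0.5 = 0.2200
  age 5: 0.38626 × 0.8 = 0.3090
R₀ = 0.6696 + 0.5974 + 0.2200 + 0.3090 = 1.7960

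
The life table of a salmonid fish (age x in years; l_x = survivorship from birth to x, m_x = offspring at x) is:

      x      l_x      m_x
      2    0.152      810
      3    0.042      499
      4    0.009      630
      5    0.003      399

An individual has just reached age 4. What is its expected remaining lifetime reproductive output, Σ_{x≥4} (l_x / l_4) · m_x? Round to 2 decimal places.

763.00

l_4 = 0.009. Conditional survival from age 4 to x is l_x / l_4.
  x=4: (0.009/0.009) × 630 = 630.0000
  x=5: (0.003/0.009) × 399 = 133.0000
Sum = 630.0000 + 133.0000 = 763.0000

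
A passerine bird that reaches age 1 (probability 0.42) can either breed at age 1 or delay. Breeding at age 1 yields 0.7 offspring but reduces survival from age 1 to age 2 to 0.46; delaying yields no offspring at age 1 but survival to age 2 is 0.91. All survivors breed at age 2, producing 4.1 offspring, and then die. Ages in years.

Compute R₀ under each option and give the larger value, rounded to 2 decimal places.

1.57

breed at age 1: R₀ = 0.42 × (0.7 + 0.46 × 4.1) = 0.42 × 2.5860 = 1.0861
delay to age 2: R₀ = 0.42 × (0.91 × 4.1) = 0.42 × 3.7310 = 1.5670
Higher: delay to age 2 (1.5670).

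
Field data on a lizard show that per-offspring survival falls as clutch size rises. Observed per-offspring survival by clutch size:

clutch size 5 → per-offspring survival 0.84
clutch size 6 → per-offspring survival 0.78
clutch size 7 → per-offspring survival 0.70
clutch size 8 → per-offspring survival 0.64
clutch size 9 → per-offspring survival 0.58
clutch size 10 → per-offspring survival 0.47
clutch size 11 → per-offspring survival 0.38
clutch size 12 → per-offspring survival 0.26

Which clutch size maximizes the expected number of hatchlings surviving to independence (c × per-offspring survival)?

9

Expected hatchlings surviving to independence = c × s(c):
  c=5: 5 × 0.84 = 4.200
  c=6: 6 × 0.78 = 4.680
  c=7: 7 × 0.70 = 4.900
  c=8: 8 × 0.64 = 5.120
  c=9: 9 × 0.58 = 5.220
  c=10: 10 × 0.47 = 4.700
  c=11: 11 × 0.38 = 4.180
  c=12: 12 × 0.26 = 3.120
Maximum at c = 9 (5.220 hatchlings surviving to independence).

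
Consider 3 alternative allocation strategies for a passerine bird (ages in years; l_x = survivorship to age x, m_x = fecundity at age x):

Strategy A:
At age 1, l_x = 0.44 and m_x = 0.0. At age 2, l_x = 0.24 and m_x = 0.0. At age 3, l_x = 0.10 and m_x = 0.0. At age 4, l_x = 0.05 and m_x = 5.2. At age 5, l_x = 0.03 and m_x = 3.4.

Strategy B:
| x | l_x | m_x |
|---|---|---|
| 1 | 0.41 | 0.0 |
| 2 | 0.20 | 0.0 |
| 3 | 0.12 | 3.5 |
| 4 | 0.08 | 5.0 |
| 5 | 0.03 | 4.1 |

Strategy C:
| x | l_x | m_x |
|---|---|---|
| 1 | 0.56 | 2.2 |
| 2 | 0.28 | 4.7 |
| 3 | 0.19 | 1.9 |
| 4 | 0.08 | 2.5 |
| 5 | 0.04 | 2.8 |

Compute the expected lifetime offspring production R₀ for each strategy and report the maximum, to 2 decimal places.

Strategy A: R₀ = 0.44×0.0 + 0.24×0.0 + 0.10×0.0 + 0.05×5.2 + 0.03×3.4 = 0.3620
Strategy B: R₀ = 0.41×0.0 + 0.20×0.0 + 0.12×3.5 + 0.08×5.0 + 0.03×4.1 = 0.9430
Strategy C: R₀ = 0.56×2.2 + 0.28×4.7 + 0.19×1.9 + 0.08×2.5 + 0.04×2.8 = 3.2210
Highest R₀: strategy C with 3.2210.

3.22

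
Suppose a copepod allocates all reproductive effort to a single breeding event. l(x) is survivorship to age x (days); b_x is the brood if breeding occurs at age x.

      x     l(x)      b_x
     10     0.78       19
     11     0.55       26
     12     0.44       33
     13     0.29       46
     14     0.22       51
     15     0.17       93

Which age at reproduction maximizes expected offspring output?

15

Expected offspring if breeding at age x = l(x) × b_x:
  age 10: 0.78 × 19 = 14.820
  age 11: 0.55 × 26 = 14.300
  age 12: 0.44 × 33 = 14.520
  age 13: 0.29 × 46 = 13.340
  age 14: 0.22 × 51 = 11.220
  age 15: 0.17 × 93 = 15.810
Maximum at age 15 (15.810).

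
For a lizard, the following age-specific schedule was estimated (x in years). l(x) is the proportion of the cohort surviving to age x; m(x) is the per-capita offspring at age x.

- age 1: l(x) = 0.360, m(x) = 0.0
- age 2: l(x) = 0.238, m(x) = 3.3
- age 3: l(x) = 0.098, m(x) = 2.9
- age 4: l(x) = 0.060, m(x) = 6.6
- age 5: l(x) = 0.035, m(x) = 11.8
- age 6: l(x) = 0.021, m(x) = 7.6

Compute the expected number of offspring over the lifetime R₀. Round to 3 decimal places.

R₀ = Σ l(x) m(x):
  age 1: 0.360 × 0.0 = 0.0000
  age 2: 0.238 × 3.3 = 0.7854
  age 3: 0.098 × 2.9 = 0.2842
  age 4: 0.060 × 6.6 = 0.3960
  age 5: 0.035 × 11.8 = 0.4130
  age 6: 0.021 × 7.6 = 0.1596
R₀ = 0.0000 + 0.7854 + 0.2842 + 0.3960 + 0.4130 + 0.1596 = 2.0382

2.038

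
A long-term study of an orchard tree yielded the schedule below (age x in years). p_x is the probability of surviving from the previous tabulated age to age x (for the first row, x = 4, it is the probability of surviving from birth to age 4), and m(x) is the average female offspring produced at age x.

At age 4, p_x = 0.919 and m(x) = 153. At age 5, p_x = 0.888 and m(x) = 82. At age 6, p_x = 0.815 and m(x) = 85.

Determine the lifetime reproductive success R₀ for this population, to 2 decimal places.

Survivorship from birth: l_x = p_4·p_5·…·p_x.
  l_4 = 0.91900
  l_5 = 0.81607
  l_6 = 0.66510
R₀ = Σ l_x m(x):
  age 4: 0.91900 × 153 = 140.6070
  age 5: 0.81607 × 82 = 66.9177
  age 6: 0.66510 × 85 = 56.5335
R₀ = 140.6070 + 66.9177 + 56.5335 = 264.0582

264.06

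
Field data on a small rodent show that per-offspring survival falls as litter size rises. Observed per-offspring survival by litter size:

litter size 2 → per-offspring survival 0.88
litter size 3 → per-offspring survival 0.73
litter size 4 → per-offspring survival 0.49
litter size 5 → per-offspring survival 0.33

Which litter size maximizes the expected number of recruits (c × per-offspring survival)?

3

Expected recruits = c × s(c):
  c=2: 2 × 0.88 = 1.760
  c=3: 3 × 0.73 = 2.190
  c=4: 4 × 0.49 = 1.960
  c=5: 5 × 0.33 = 1.650
Maximum at c = 3 (2.190 recruits).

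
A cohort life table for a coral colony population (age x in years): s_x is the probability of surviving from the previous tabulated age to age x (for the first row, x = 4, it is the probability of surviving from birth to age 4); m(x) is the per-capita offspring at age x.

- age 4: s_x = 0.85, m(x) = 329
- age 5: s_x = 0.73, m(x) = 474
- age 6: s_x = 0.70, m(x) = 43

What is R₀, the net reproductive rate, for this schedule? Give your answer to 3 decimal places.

Survivorship from birth: l_x = s_4·s_5·…·s_x.
  l_4 = 0.85000
  l_5 = 0.62050
  l_6 = 0.43435
R₀ = Σ l_x m(x):
  age 4: 0.85000 × 329 = 279.6500
  age 5: 0.62050 × 474 = 294.1170
  age 6: 0.43435 × 43 = 18.6771
R₀ = 279.6500 + 294.1170 + 18.6771 = 592.4440

592.444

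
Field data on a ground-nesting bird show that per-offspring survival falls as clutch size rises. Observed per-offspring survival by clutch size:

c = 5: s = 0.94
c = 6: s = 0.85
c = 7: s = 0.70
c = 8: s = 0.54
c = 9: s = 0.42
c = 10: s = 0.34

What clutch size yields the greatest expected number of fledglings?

6

Expected fledglings = c × s(c):
  c=5: 5 × 0.94 = 4.700
  c=6: 6 × 0.85 = 5.100
  c=7: 7 × 0.70 = 4.900
  c=8: 8 × 0.54 = 4.320
  c=9: 9 × 0.42 = 3.780
  c=10: 10 × 0.34 = 3.400
Maximum at c = 6 (5.100 fledglings).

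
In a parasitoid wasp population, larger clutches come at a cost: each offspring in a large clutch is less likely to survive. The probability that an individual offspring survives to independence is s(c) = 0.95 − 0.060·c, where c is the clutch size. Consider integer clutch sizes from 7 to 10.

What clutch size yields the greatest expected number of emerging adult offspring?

8

Expected emerging adult offspring = c × s(c):
  c=7: 7 × 0.530 = 3.710
  c=8: 8 × 0.470 = 3.760
  c=9: 9 × 0.410 = 3.690
  c=10: 10 × 0.350 = 3.500
Maximum at c = 8 (3.760 emerging adult offspring).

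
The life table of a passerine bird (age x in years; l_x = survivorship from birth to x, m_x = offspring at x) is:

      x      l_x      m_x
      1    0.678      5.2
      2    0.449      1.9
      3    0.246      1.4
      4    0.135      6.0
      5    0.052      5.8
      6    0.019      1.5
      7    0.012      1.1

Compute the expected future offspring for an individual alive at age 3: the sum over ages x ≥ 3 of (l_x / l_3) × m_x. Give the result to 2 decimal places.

l_3 = 0.246. Conditional survival from age 3 to x is l_x / l_3.
  x=3: (0.246/0.246) × 1.4 = 1.4000
  x=4: (0.135/0.246) × 6.0 = 3.2927
  x=5: (0.052/0.246) × 5.8 = 1.2260
  x=6: (0.019/0.246) × 1.5 = 0.1159
  x=7: (0.012/0.246) × 1.1 = 0.0537
Sum = 1.4000 + 3.2927 + 1.2260 + 0.1159 + 0.0537 = 6.0882

6.09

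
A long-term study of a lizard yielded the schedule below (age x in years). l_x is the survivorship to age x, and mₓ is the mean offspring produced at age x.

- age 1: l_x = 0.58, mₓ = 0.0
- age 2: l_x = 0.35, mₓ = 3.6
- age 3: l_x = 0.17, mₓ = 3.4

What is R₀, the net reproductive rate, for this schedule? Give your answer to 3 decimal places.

R₀ = Σ l_x mₓ:
  age 1: 0.58 × 0.0 = 0.0000
  age 2: 0.35 × 3.6 = 1.2600
  age 3: 0.17 × 3.4 = 0.5780
R₀ = 0.0000 + 1.2600 + 0.5780 = 1.8380

1.838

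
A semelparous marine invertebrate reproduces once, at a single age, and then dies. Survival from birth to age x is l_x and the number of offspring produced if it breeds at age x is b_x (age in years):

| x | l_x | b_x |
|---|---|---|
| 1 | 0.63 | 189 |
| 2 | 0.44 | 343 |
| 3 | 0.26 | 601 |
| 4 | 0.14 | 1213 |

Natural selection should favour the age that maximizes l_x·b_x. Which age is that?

Expected offspring if breeding at age x = l_x × b_x:
  age 1: 0.63 × 189 = 119.070
  age 2: 0.44 × 343 = 150.920
  age 3: 0.26 × 601 = 156.260
  age 4: 0.14 × 1213 = 169.820
Maximum at age 4 (169.820).

4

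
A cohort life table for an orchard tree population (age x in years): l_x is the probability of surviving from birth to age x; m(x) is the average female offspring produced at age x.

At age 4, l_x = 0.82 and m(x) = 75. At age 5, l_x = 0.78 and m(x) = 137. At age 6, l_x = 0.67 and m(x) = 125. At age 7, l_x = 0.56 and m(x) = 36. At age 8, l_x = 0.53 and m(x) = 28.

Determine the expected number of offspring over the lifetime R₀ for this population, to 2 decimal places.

287.11

R₀ = Σ l_x m(x):
  age 4: 0.82 × 75 = 61.5000
  age 5: 0.78 × 137 = 106.8600
  age 6: 0.67 × 125 = 83.7500
  age 7: 0.56 × 36 = 20.1600
  age 8: 0.53 × 28 = 14.8400
R₀ = 61.5000 + 106.8600 + 83.7500 + 20.1600 + 14.8400 = 287.1100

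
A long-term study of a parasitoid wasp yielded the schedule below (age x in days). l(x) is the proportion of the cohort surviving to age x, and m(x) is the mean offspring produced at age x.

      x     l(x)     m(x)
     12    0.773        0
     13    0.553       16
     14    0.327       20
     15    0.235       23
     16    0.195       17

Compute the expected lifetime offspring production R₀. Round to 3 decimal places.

24.108

R₀ = Σ l(x) m(x):
  age 12: 0.773 × 0 = 0.0000
  age 13: 0.553 × 16 = 8.8480
  age 14: 0.327 × 20 = 6.5400
  age 15: 0.235 × 23 = 5.4050
  age 16: 0.195 × 17 = 3.3150
R₀ = 0.0000 + 8.8480 + 6.5400 + 5.4050 + 3.3150 = 24.1080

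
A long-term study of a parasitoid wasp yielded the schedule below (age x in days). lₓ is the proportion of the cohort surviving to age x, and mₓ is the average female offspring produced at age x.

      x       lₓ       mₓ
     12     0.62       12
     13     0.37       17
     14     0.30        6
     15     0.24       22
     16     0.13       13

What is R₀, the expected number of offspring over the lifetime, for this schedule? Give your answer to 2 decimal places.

22.50

R₀ = Σ lₓ mₓ:
  age 12: 0.62 × 12 = 7.4400
  age 13: 0.37 × 17 = 6.2900
  age 14: 0.30 × 6 = 1.8000
  age 15: 0.24 × 22 = 5.2800
  age 16: 0.13 × 13 = 1.6900
R₀ = 7.4400 + 6.2900 + 1.8000 + 5.2800 + 1.6900 = 22.5000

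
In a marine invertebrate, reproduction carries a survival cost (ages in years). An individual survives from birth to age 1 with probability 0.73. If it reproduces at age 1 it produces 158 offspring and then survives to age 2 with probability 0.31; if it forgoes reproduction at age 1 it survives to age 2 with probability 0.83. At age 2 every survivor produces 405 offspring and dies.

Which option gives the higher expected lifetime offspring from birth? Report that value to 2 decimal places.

breed at age 1: R₀ = 0.73 × (158 + 0.31 × 405) = 0.73 × 283.5500 = 206.9915
delay to age 2: R₀ = 0.73 × (0.83 × 405) = 0.73 × 336.1500 = 245.3895
Higher: delay to age 2 (245.3895).

245.39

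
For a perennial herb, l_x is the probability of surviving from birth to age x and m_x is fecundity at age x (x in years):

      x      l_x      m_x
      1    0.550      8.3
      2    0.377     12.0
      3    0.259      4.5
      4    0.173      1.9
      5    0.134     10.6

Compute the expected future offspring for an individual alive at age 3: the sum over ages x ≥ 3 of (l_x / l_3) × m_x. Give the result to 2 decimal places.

11.25

l_3 = 0.259. Conditional survival from age 3 to x is l_x / l_3.
  x=3: (0.259/0.259) × 4.5 = 4.5000
  x=4: (0.173/0.259) × 1.9 = 1.2691
  x=5: (0.134/0.259) × 10.6 = 5.4842
Sum = 4.5000 + 1.2691 + 5.4842 = 11.2533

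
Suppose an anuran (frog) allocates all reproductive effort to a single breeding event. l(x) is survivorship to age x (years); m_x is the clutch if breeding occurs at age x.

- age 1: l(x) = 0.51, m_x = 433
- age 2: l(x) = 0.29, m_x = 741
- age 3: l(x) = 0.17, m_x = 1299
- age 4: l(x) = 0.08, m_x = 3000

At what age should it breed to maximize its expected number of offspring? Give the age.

4

Expected offspring if breeding at age x = l(x) × m_x:
  age 1: 0.51 × 433 = 220.830
  age 2: 0.29 × 741 = 214.890
  age 3: 0.17 × 1299 = 220.830
  age 4: 0.08 × 3000 = 240.000
Maximum at age 4 (240.000).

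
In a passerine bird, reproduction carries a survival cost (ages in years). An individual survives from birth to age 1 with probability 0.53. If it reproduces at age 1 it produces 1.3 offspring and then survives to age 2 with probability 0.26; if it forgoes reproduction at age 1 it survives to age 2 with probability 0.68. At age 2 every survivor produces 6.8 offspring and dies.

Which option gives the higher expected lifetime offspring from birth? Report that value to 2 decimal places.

breed at age 1: R₀ = 0.53 × (1.3 + 0.26 × 6.8) = 0.53 × 3.0680 = 1.6260
delay to age 2: R₀ = 0.53 × (0.68 × 6.8) = 0.53 × 4.6240 = 2.4507
Higher: delay to age 2 (2.4507).

2.45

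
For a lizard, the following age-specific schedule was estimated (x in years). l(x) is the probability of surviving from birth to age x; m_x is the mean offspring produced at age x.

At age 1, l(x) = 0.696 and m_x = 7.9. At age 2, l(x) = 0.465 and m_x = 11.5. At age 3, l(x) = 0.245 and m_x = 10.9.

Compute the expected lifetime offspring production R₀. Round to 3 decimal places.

R₀ = Σ l(x) m_x:
  age 1: 0.696 × 7.9 = 5.4984
  age 2: 0.465 × 11.5 = 5.3475
  age 3: 0.245 × 10.9 = 2.6705
R₀ = 5.4984 + 5.3475 + 2.6705 = 13.5164

13.516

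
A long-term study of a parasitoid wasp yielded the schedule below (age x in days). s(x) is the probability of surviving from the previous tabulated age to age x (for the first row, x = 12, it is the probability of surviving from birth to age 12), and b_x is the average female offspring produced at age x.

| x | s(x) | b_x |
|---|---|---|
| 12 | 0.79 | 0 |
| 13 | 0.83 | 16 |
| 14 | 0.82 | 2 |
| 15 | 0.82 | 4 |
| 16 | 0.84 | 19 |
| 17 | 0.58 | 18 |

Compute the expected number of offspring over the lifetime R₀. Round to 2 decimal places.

Survivorship from birth: l_x = s_12·s_13·…·s_x.
  l_12 = 0.79000
  l_13 = 0.65570
  l_14 = 0.53767
  l_15 = 0.44089
  l_16 = 0.37035
  l_17 = 0.21480
R₀ = Σ l_x b_x:
  age 12: 0.79000 × 0 = 0.0000
  age 13: 0.65570 × 16 = 10.4912
  age 14: 0.53767 × 2 = 1.0753
  age 15: 0.44089 × 4 = 1.7636
  age 16: 0.37035 × 19 = 7.0366
  age 17: 0.21480 × 18 = 3.8664
R₀ = 0.0000 + 10.4912 + 1.0753 + 1.7636 + 7.0366 + 3.8664 = 24.2331

24.23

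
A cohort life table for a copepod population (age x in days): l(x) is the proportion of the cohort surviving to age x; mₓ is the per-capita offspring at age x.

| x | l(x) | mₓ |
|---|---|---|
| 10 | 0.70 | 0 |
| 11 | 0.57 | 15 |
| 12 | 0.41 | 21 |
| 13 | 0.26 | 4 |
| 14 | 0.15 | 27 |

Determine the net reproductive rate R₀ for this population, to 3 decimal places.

R₀ = Σ l(x) mₓ:
  age 10: 0.70 × 0 = 0.0000
  age 11: 0.57 × 15 = 8.5500
  age 12: 0.41 × 21 = 8.6100
  age 13: 0.26 × 4 = 1.0400
  age 14: 0.15 × 27 = 4.0500
R₀ = 0.0000 + 8.5500 + 8.6100 + 1.0400 + 4.0500 = 22.2500

22.250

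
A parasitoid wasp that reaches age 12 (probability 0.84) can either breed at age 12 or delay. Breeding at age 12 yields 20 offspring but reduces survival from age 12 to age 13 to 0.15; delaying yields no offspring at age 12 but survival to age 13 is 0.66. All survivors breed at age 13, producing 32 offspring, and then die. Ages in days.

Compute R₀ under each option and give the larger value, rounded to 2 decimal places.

20.83

breed at age 12: R₀ = 0.84 × (20 + 0.15 × 32) = 0.84 × 24.8000 = 20.8320
delay to age 13: R₀ = 0.84 × (0.66 × 32) = 0.84 × 21.1200 = 17.7408
Higher: breed at age 12 (20.8320).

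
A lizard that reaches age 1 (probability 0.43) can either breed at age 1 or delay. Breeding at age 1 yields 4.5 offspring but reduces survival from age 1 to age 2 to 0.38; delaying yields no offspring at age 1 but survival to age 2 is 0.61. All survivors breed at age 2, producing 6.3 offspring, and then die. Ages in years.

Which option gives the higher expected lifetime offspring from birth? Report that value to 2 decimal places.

2.96

breed at age 1: R₀ = 0.43 × (4.5 + 0.38 × 6.3) = 0.43 × 6.8940 = 2.9644
delay to age 2: R₀ = 0.43 × (0.61 × 6.3) = 0.43 × 3.8430 = 1.6525
Higher: breed at age 1 (2.9644).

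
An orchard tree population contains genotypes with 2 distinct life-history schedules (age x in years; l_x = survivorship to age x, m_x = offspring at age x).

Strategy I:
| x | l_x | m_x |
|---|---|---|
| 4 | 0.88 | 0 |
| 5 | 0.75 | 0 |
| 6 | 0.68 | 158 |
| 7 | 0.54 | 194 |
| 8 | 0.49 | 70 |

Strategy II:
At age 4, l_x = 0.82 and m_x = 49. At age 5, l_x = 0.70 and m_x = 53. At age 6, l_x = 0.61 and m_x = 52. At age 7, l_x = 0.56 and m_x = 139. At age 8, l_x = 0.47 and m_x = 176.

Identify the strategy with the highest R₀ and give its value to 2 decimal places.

Strategy I: R₀ = 0.88×0 + 0.75×0 + 0.68×158 + 0.54×194 + 0.49×70 = 246.5000
Strategy II: R₀ = 0.82×49 + 0.70×53 + 0.61×52 + 0.56×139 + 0.47×176 = 269.5600
Highest R₀: strategy II with 269.5600.

269.56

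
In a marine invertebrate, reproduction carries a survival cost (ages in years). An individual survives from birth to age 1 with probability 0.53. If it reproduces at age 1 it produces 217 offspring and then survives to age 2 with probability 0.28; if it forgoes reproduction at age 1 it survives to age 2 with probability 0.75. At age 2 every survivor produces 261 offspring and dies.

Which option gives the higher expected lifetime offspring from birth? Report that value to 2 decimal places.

breed at age 1: R₀ = 0.53 × (217 + 0.28 × 261) = 0.53 × 290.0800 = 153.7424
delay to age 2: R₀ = 0.53 × (0.75 × 261) = 0.53 × 195.7500 = 103.7475
Higher: breed at age 1 (153.7424).

153.74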